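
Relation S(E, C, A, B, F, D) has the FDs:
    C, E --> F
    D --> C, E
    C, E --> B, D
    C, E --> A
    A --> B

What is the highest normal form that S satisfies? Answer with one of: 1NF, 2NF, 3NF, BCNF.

Candidate keys: {C, E}, {D}. Prime attributes: {C, D, E}.
A --> B: {A}⁺ = {A, B}, which is not all of the attributes, so the left side is not a superkey — BCNF is violated.
A --> B has non-prime {B} on the right and a non-superkey on the left, so 3NF fails.
No proper subset of a key has a non-prime attribute in its closure, so there is no partial dependency; 2NF holds.

2NF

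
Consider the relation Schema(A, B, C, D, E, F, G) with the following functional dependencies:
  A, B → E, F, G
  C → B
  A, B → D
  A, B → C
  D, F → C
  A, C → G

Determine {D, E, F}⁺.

{B, C, D, E, F}

Start with {D, E, F}.
D, F → C applies; add {C} → now {C, D, E, F}.
C → B applies; add {B} → now {B, C, D, E, F}.
No further FD applies.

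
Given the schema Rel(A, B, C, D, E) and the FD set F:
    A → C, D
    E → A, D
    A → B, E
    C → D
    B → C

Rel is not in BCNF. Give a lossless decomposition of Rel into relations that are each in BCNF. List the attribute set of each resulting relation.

Candidate keys of the original relation: {A}, {E}.
{A, B, C, D, E}: {C} determines {C, D} here but is not a superkey — split on C → D, giving {C, D} and {A, B, C, E}.
{C, D}: every determinant is a superkey — BCNF.
{A, B, C, E}: {B} determines {B, C} here but is not a superkey — split on B → C, giving {B, C} and {A, B, E}.
{B, C}: every determinant is a superkey — BCNF.
{A, B, E}: every determinant is a superkey — BCNF.

{A, B, E}; {B, C}; {C, D}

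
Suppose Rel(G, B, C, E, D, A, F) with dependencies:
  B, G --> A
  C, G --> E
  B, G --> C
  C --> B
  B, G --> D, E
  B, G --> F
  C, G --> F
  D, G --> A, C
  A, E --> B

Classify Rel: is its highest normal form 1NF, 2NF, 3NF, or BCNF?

3NF

Candidate keys: {A, E, G}, {B, G}, {C, G}, {D, G}. Prime attributes: {A, B, C, D, E, G}.
C --> B breaks BCNF: {C}⁺ = {B, C}, so {C} is not a superkey.
Its right-hand attributes {B} are all prime, as are those of every other non-superkey FD — the relation is in 3NF.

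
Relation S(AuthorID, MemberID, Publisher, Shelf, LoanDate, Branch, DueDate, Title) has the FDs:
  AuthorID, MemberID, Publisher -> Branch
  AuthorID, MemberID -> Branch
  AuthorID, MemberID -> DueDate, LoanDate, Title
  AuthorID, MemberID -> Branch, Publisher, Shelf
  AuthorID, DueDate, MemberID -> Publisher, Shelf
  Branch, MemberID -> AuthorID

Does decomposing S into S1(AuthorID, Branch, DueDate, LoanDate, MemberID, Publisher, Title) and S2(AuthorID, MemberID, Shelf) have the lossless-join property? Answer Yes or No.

The shared attributes are {AuthorID, MemberID} and {AuthorID, MemberID}⁺ = {AuthorID, Branch, DueDate, LoanDate, MemberID, Publisher, Shelf, Title}.
S1 is contained in that closure, so S1 ∩ S2 -> S1 holds and the join is lossless.

Yes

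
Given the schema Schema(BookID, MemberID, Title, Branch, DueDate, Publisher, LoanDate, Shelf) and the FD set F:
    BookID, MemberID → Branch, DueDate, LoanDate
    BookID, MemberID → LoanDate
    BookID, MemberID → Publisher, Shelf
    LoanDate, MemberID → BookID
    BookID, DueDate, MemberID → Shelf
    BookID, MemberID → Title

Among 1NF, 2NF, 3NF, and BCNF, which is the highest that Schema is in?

Candidate keys: {BookID, MemberID}, {LoanDate, MemberID}. Prime attributes: {BookID, LoanDate, MemberID}.
Every FD has a superkey on the left, so the relation is in BCNF.

BCNF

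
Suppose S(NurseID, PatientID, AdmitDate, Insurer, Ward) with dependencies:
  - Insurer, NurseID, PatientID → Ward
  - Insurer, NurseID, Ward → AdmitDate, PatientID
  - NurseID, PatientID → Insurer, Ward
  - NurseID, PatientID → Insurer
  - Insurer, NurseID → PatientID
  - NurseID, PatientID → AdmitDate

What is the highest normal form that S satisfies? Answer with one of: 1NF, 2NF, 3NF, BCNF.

Candidate keys: {Insurer, NurseID}, {NurseID, PatientID}. Prime attributes: {Insurer, NurseID, PatientID}.
The left-hand side of every FD is a superkey, so BCNF is satisfied.

BCNF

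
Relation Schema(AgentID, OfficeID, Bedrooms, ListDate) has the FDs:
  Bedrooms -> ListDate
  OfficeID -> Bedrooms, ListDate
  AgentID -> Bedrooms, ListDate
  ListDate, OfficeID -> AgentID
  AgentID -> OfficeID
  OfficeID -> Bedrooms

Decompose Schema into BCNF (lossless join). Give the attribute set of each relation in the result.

{AgentID, Bedrooms, OfficeID}; {Bedrooms, ListDate}

Candidate keys of the original relation: {AgentID}, {OfficeID}.
In {AgentID, Bedrooms, ListDate, OfficeID}, {Bedrooms} is not a superkey ({Bedrooms}⁺ restricted to this set is {Bedrooms, ListDate}), so split on Bedrooms -> ListDate into {Bedrooms, ListDate} and {AgentID, Bedrooms, OfficeID}.
{Bedrooms, ListDate}: every determinant is a superkey — BCNF.
{AgentID, Bedrooms, OfficeID}: every determinant is a superkey — BCNF.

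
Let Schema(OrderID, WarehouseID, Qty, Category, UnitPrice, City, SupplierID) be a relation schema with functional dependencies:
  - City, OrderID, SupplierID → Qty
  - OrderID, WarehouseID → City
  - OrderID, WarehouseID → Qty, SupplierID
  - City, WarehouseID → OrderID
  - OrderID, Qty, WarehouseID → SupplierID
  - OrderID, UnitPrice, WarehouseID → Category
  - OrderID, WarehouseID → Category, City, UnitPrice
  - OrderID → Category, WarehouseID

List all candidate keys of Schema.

{OrderID} is a candidate key since {OrderID}⁺ = {Category, City, OrderID, Qty, SupplierID, UnitPrice, WarehouseID} covers every attribute.
{City, WarehouseID} is a candidate key since {City, WarehouseID}⁺ = {Category, City, OrderID, Qty, SupplierID, UnitPrice, WarehouseID} covers every attribute.
Any other superkey properly contains one of these, so there are no further candidate keys.

{City, WarehouseID}, {OrderID}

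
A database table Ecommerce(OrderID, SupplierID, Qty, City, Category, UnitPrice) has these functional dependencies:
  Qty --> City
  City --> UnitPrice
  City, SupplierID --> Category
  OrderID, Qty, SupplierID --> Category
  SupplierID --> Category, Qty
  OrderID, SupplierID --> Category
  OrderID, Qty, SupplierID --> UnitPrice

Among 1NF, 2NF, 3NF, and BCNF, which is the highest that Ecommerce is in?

Candidate key: {OrderID, SupplierID}. Prime attributes: {OrderID, SupplierID}.
Qty --> City breaks BCNF: {Qty}⁺ = {City, Qty, UnitPrice}, so {Qty} is not a superkey.
Qty --> City has non-prime {City} on the right and a non-superkey on the left, so 3NF fails.
{SupplierID} is a proper subset of the key {OrderID, SupplierID}, and {SupplierID}⁺ contains the non-prime attributes {Category, City, Qty, UnitPrice} — a partial dependency, so 2NF is violated.

1NF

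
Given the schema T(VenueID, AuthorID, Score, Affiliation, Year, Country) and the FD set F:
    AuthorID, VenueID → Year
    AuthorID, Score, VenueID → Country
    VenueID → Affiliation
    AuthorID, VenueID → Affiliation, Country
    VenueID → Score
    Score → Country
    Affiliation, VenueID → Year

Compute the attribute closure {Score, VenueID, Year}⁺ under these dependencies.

Start with {Score, VenueID, Year}.
VenueID → Affiliation applies; add {Affiliation} → now {Affiliation, Score, VenueID, Year}.
Score → Country applies; add {Country} → now {Affiliation, Country, Score, VenueID, Year}.
No further FD applies.

{Affiliation, Country, Score, VenueID, Year}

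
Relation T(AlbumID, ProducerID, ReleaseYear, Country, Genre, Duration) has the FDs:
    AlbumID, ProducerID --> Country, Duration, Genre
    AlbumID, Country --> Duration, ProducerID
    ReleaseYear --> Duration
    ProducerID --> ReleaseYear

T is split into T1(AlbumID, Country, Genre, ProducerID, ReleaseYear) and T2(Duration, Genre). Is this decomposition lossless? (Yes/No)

Common attributes: {Genre}; their closure is {Genre}.
T1 ⊄ {Genre} and T2 ⊄ {Genre}, so the split is lossy.

No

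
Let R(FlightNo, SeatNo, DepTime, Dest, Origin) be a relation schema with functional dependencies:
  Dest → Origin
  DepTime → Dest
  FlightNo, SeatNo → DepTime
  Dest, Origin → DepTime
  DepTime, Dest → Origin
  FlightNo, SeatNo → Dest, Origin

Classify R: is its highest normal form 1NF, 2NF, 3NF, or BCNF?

Candidate key: {FlightNo, SeatNo}. Prime attributes: {FlightNo, SeatNo}.
For Dest → Origin we have {Dest}⁺ = {DepTime, Dest, Origin}; {Dest} is not a superkey, so BCNF fails.
Dest → Origin has non-prime {Origin} on the right and a non-superkey on the left, so 3NF fails.
No non-prime attribute depends on a proper subset of any candidate key, so 2NF holds.

2NF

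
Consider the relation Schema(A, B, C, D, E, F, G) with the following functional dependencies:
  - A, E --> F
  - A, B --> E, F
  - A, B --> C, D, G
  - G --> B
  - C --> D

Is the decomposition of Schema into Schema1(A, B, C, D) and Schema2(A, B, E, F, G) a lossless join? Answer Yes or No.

Yes

Common attributes: {A, B}; their closure is {A, B, C, D, E, F, G}.
Schema1 is contained in that closure, so Schema1 ∩ Schema2 --> Schema1 holds and the join is lossless.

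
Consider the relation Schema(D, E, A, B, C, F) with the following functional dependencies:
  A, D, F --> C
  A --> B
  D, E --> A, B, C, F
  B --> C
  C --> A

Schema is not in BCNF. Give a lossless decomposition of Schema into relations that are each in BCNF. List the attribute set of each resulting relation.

Candidate key of the original relation: {D, E}.
In {A, B, C, D, E, F}, {A, D, F} is not a superkey ({A, D, F}⁺ restricted to this set is {A, B, C, D, F}), so split on A, D, F --> B, C into {A, B, C, D, F} and {A, D, E, F}.
In {A, B, C, D, F}, {A} is not a superkey ({A}⁺ restricted to this set is {A, B, C}), so split on A --> B, C into {A, B, C} and {A, D, F}.
{A, B, C} has no BCNF violation.
{A, D, F} has no BCNF violation.
{A, D, E, F} has no BCNF violation.

{A, B, C}; {A, D, E, F}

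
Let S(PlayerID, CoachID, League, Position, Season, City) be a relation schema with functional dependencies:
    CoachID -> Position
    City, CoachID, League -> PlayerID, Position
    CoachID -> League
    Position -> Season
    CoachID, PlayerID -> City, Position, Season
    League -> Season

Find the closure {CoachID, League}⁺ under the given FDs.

{CoachID, League, Position, Season}

Start with {CoachID, League}.
CoachID -> Position applies; add {Position} → now {CoachID, League, Position}.
Position -> Season applies; add {Season} → now {CoachID, League, Position, Season}.
No further FD applies.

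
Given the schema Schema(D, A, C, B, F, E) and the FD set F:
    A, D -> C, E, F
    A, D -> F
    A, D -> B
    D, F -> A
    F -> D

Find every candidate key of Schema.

{A, D}, {F}

Closure of {F} is {A, B, C, D, E, F}, the whole schema; {F} is a candidate key.
Closure of {A, D} is {A, B, C, D, E, F}, the whole schema; {A, D} is a candidate key.
Any other superkey properly contains one of these, so there are no further candidate keys.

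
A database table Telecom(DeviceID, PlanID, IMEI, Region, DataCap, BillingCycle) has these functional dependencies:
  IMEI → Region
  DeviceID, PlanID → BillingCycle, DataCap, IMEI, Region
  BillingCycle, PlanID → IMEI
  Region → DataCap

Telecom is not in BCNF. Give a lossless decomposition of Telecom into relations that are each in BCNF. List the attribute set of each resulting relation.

{BillingCycle, DeviceID, PlanID}; {BillingCycle, IMEI, PlanID}; {DataCap, Region}; {IMEI, Region}

Candidate key of the original relation: {DeviceID, PlanID}.
Within {BillingCycle, DataCap, DeviceID, IMEI, PlanID, Region}: {IMEI}⁺ ∩ {BillingCycle, DataCap, DeviceID, IMEI, PlanID, Region} = {DataCap, IMEI, Region}, not the whole set, so IMEI → DataCap, Region violates BCNF; decompose into {DataCap, IMEI, Region} and {BillingCycle, DeviceID, IMEI, PlanID}.
Within {DataCap, IMEI, Region}: {Region}⁺ ∩ {DataCap, IMEI, Region} = {DataCap, Region}, not the whole set, so Region → DataCap violates BCNF; decompose into {DataCap, Region} and {IMEI, Region}.
{DataCap, Region} is in BCNF.
{IMEI, Region} is in BCNF.
Within {BillingCycle, DeviceID, IMEI, PlanID}: {BillingCycle, PlanID}⁺ ∩ {BillingCycle, DeviceID, IMEI, PlanID} = {BillingCycle, IMEI, PlanID}, not the whole set, so BillingCycle, PlanID → IMEI violates BCNF; decompose into {BillingCycle, IMEI, PlanID} and {BillingCycle, DeviceID, PlanID}.
{BillingCycle, IMEI, PlanID} is in BCNF.
{BillingCycle, DeviceID, PlanID} is in BCNF.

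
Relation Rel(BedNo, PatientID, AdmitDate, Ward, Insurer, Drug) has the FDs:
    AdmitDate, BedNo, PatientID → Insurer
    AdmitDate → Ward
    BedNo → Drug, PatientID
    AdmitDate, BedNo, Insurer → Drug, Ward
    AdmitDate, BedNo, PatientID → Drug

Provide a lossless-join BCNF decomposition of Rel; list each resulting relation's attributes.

{AdmitDate, BedNo, Insurer}; {AdmitDate, Ward}; {BedNo, Drug, PatientID}

Candidate key of the original relation: {AdmitDate, BedNo}.
{AdmitDate, BedNo, Drug, Insurer, PatientID, Ward}: {AdmitDate} determines {AdmitDate, Ward} here but is not a superkey — split on AdmitDate → Ward, giving {AdmitDate, Ward} and {AdmitDate, BedNo, Drug, Insurer, PatientID}.
{AdmitDate, Ward} has no BCNF violation.
{AdmitDate, BedNo, Drug, Insurer, PatientID}: {BedNo} determines {BedNo, Drug, PatientID} here but is not a superkey — split on BedNo → Drug, PatientID, giving {BedNo, Drug, PatientID} and {AdmitDate, BedNo, Insurer}.
{BedNo, Drug, PatientID} has no BCNF violation.
{AdmitDate, BedNo, Insurer} has no BCNF violation.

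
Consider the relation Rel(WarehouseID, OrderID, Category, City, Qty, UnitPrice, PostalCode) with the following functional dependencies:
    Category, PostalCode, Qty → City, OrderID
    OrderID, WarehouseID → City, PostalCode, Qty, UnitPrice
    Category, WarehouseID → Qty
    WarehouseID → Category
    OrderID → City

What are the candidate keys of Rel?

{WarehouseID} never appears on the right of any FD, so every key must include it.
{OrderID, WarehouseID}⁺ = {Category, City, OrderID, PostalCode, Qty, UnitPrice, WarehouseID}, which is every attribute, so {OrderID, WarehouseID} is a candidate key.
{PostalCode, WarehouseID}⁺ = {Category, City, OrderID, PostalCode, Qty, UnitPrice, WarehouseID}, which is every attribute, so {PostalCode, WarehouseID} is a candidate key.
These are minimal and exhaustive — every other superkey contains one of them.

{OrderID, WarehouseID}, {PostalCode, WarehouseID}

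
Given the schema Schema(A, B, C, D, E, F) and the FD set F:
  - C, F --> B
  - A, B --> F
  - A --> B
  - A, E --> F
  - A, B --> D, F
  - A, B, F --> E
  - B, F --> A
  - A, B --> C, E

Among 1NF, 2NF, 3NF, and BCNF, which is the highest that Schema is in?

BCNF

Candidate keys: {A}, {B, F}, {C, F}. Prime attributes: {A, B, C, F}.
The left-hand side of every FD is a superkey, so BCNF is satisfied.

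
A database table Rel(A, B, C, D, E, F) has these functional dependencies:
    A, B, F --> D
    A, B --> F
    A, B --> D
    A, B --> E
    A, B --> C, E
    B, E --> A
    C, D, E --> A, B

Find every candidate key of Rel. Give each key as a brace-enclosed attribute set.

{A, B}⁺ = {A, B, C, D, E, F}, which is every attribute, so {A, B} is a candidate key.
{B, E}⁺ = {A, B, C, D, E, F}, which is every attribute, so {B, E} is a candidate key.
{C, D, E}⁺ = {A, B, C, D, E, F}, which is every attribute, so {C, D, E} is a candidate key.
No proper subset of any of these is a key, and no other minimal superkey exists.

{A, B}, {B, E}, {C, D, E}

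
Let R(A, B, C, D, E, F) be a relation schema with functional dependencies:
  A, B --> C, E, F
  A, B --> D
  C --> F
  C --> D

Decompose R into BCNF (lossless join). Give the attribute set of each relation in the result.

Candidate key of the original relation: {A, B}.
In {A, B, C, D, E, F}, {C} is not a superkey ({C}⁺ restricted to this set is {C, D, F}), so split on C --> D, F into {C, D, F} and {A, B, C, E}.
{C, D, F} has no BCNF violation.
{A, B, C, E} has no BCNF violation.

{A, B, C, E}; {C, D, F}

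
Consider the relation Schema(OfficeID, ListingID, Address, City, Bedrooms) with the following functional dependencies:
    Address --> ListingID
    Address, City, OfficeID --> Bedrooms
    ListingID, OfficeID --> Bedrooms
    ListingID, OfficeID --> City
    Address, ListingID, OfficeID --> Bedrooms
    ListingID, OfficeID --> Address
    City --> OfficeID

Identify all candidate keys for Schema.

{Address, City}, {Address, OfficeID}, {City, ListingID}, {ListingID, OfficeID}

{Address, City}⁺ = {Address, Bedrooms, City, ListingID, OfficeID} — all of the relation — so {Address, City} is a candidate key.
{Address, OfficeID}⁺ = {Address, Bedrooms, City, ListingID, OfficeID} — all of the relation — so {Address, OfficeID} is a candidate key.
{City, ListingID}⁺ = {Address, Bedrooms, City, ListingID, OfficeID} — all of the relation — so {City, ListingID} is a candidate key.
{ListingID, OfficeID}⁺ = {Address, Bedrooms, City, ListingID, OfficeID} — all of the relation — so {ListingID, OfficeID} is a candidate key.
Any other superkey properly contains one of these, so there are no further candidate keys.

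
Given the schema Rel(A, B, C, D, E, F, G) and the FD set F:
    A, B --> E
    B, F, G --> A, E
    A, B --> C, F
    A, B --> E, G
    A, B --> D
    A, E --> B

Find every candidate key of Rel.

{A, B}, {A, E}, {B, F, G}

Closure of {A, B} is {A, B, C, D, E, F, G}, the whole schema; {A, B} is a candidate key.
Closure of {A, E} is {A, B, C, D, E, F, G}, the whole schema; {A, E} is a candidate key.
Closure of {B, F, G} is {A, B, C, D, E, F, G}, the whole schema; {B, F, G} is a candidate key.
No proper subset of any of these is a key, and no other minimal superkey exists.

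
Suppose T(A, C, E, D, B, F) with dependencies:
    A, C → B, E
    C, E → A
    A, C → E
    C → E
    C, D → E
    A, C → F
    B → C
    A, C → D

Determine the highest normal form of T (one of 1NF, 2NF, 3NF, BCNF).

BCNF

Candidate keys: {B}, {C}. Prime attributes: {B, C}.
Every FD has a superkey on the left, so the relation is in BCNF.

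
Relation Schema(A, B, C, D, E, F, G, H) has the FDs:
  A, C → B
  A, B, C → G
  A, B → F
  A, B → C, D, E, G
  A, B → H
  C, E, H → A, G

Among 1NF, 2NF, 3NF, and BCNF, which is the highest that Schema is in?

Candidate keys: {A, B}, {A, C}, {C, E, H}. Prime attributes: {A, B, C, E, H}.
Each dependency's left side is a superkey — BCNF holds.

BCNF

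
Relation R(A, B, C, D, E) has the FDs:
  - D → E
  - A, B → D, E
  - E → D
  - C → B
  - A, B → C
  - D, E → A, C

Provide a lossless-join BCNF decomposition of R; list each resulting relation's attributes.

Candidate keys of the original relation: {A, B}, {A, C}, {D}, {E}.
In {A, B, C, D, E}, {C} is not a superkey ({C}⁺ restricted to this set is {B, C}), so split on C → B into {B, C} and {A, C, D, E}.
{B, C}: every determinant is a superkey — BCNF.
{A, C, D, E}: every determinant is a superkey — BCNF.

{A, C, D, E}; {B, C}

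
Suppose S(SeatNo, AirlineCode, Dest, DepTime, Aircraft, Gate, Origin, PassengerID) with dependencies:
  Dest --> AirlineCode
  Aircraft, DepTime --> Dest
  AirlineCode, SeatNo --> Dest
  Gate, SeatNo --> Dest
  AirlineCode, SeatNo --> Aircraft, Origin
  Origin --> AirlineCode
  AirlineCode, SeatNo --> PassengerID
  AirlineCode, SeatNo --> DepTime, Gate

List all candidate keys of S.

{Aircraft, DepTime, SeatNo}, {AirlineCode, SeatNo}, {Dest, SeatNo}, {Gate, SeatNo}, {Origin, SeatNo}

No FD produces {SeatNo}, so it must be in every candidate key.
{AirlineCode, SeatNo}⁺ = {Aircraft, AirlineCode, DepTime, Dest, Gate, Origin, PassengerID, SeatNo} — all of the relation — so {AirlineCode, SeatNo} is a candidate key.
{Dest, SeatNo}⁺ = {Aircraft, AirlineCode, DepTime, Dest, Gate, Origin, PassengerID, SeatNo} — all of the relation — so {Dest, SeatNo} is a candidate key.
{Gate, SeatNo}⁺ = {Aircraft, AirlineCode, DepTime, Dest, Gate, Origin, PassengerID, SeatNo} — all of the relation — so {Gate, SeatNo} is a candidate key.
{Origin, SeatNo}⁺ = {Aircraft, AirlineCode, DepTime, Dest, Gate, Origin, PassengerID, SeatNo} — all of the relation — so {Origin, SeatNo} is a candidate key.
{Aircraft, DepTime, SeatNo}⁺ = {Aircraft, AirlineCode, DepTime, Dest, Gate, Origin, PassengerID, SeatNo} — all of the relation — so {Aircraft, DepTime, SeatNo} is a candidate key.
No proper subset of any of these is a key, and no other minimal superkey exists.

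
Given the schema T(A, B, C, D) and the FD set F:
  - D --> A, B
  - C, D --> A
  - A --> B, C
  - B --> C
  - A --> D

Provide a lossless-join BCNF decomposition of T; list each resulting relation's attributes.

Candidate keys of the original relation: {A}, {D}.
Within {A, B, C, D}: {B}⁺ ∩ {A, B, C, D} = {B, C}, not the whole set, so B --> C violates BCNF; decompose into {B, C} and {A, B, D}.
{B, C} has no BCNF violation.
{A, B, D} has no BCNF violation.

{A, B, D}; {B, C}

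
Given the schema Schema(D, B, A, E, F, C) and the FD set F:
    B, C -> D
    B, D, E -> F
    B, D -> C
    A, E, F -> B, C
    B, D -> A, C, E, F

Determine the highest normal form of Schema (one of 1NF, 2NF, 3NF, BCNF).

BCNF

Candidate keys: {A, E, F}, {B, C}, {B, D}. Prime attributes: {A, B, C, D, E, F}.
The left-hand side of every FD is a superkey, so BCNF is satisfied.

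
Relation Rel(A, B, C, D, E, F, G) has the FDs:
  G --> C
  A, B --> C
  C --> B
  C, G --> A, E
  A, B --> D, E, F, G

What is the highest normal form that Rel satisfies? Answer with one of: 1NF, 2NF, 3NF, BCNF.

3NF

Candidate keys: {A, B}, {A, C}, {G}. Prime attributes: {A, B, C, G}.
C --> B: {C}⁺ = {B, C}, which is not all of the attributes, so the left side is not a superkey — BCNF is violated.
Its right-hand attributes {B} are all prime, as are those of every other non-superkey FD — the relation is in 3NF.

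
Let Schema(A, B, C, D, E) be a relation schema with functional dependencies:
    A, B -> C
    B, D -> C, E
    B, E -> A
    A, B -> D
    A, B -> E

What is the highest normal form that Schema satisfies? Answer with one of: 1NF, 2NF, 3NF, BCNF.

BCNF

Candidate keys: {A, B}, {B, D}, {B, E}. Prime attributes: {A, B, D, E}.
Each dependency's left side is a superkey — BCNF holds.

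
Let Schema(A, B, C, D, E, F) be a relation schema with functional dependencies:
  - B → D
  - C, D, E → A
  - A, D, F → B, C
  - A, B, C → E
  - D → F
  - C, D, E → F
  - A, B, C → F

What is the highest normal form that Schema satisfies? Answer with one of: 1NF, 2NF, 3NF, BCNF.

Candidate keys: {A, B}, {A, D}, {B, C, E}, {C, D, E}. Prime attributes: {A, B, C, D, E}.
B → D breaks BCNF: {B}⁺ = {B, D, F}, so {B} is not a superkey.
Because {F} is non-prime and the left side of D → F is not a superkey, the relation is not in 3NF.
The proper key subset {B} of {A, B} determines non-prime {F}, so the relation is not even in 2NF.

1NF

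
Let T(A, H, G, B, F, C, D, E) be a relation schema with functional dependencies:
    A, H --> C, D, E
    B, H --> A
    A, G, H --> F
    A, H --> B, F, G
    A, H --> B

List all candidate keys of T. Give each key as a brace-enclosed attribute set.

{A, H}, {B, H}

Attributes never on any right-hand side: {H} — every candidate key must contain it.
{A, H} is a candidate key since {A, H}⁺ = {A, B, C, D, E, F, G, H} covers every attribute.
{B, H} is a candidate key since {B, H}⁺ = {A, B, C, D, E, F, G, H} covers every attribute.
Any other superkey properly contains one of these, so there are no further candidate keys.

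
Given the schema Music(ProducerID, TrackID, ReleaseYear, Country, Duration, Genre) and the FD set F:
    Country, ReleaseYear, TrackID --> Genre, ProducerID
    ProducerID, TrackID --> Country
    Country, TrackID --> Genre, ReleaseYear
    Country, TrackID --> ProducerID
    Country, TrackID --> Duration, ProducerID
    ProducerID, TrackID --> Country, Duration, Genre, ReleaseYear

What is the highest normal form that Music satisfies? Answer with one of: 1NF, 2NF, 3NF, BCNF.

BCNF

Candidate keys: {Country, TrackID}, {ProducerID, TrackID}. Prime attributes: {Country, ProducerID, TrackID}.
Every FD has a superkey on the left, so the relation is in BCNF.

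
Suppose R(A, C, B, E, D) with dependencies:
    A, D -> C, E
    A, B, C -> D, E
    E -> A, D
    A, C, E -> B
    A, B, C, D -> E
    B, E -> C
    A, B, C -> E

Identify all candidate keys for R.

{E}⁺ = {A, B, C, D, E} — all of the relation — so {E} is a candidate key.
{A, D}⁺ = {A, B, C, D, E} — all of the relation — so {A, D} is a candidate key.
{A, B, C}⁺ = {A, B, C, D, E} — all of the relation — so {A, B, C} is a candidate key.
No proper subset of any of these is a key, and no other minimal superkey exists.

{A, B, C}, {A, D}, {E}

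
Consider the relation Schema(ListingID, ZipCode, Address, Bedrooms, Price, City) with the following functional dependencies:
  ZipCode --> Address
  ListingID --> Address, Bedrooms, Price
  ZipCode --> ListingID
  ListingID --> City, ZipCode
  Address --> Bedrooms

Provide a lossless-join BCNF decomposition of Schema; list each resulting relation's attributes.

Candidate keys of the original relation: {ListingID}, {ZipCode}.
In {Address, Bedrooms, City, ListingID, Price, ZipCode}, {Address} is not a superkey ({Address}⁺ restricted to this set is {Address, Bedrooms}), so split on Address --> Bedrooms into {Address, Bedrooms} and {Address, City, ListingID, Price, ZipCode}.
{Address, Bedrooms} is in BCNF.
{Address, City, ListingID, Price, ZipCode} is in BCNF.

{Address, Bedrooms}; {Address, City, ListingID, Price, ZipCode}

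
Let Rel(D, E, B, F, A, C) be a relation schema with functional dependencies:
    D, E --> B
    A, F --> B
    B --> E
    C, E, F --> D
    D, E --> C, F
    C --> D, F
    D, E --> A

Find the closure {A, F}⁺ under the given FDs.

{A, B, E, F}

Start with {A, F}.
A, F --> B applies; add {B} → now {A, B, F}.
B --> E applies; add {E} → now {A, B, E, F}.
No further FD applies.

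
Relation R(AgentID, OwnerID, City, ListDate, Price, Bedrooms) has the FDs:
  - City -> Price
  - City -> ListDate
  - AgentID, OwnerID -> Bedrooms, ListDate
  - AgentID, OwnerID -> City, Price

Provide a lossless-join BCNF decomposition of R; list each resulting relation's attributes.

{AgentID, Bedrooms, City, OwnerID}; {City, ListDate, Price}

Candidate key of the original relation: {AgentID, OwnerID}.
Within {AgentID, Bedrooms, City, ListDate, OwnerID, Price}: {City}⁺ ∩ {AgentID, Bedrooms, City, ListDate, OwnerID, Price} = {City, ListDate, Price}, not the whole set, so City -> ListDate, Price violates BCNF; decompose into {City, ListDate, Price} and {AgentID, Bedrooms, City, OwnerID}.
{City, ListDate, Price} has no BCNF violation.
{AgentID, Bedrooms, City, OwnerID} has no BCNF violation.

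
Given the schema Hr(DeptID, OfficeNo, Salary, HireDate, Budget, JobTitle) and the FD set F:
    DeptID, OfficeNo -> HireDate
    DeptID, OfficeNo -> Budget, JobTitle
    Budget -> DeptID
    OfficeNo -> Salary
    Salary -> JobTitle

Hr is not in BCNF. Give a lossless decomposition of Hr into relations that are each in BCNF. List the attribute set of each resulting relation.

{Budget, DeptID}; {Budget, HireDate, OfficeNo}; {JobTitle, Salary}; {OfficeNo, Salary}

Candidate keys of the original relation: {Budget, OfficeNo}, {DeptID, OfficeNo}.
{Budget, DeptID, HireDate, JobTitle, OfficeNo, Salary}: {Budget} determines {Budget, DeptID} here but is not a superkey — split on Budget -> DeptID, giving {Budget, DeptID} and {Budget, HireDate, JobTitle, OfficeNo, Salary}.
{Budget, DeptID} is in BCNF.
{Budget, HireDate, JobTitle, OfficeNo, Salary}: {OfficeNo} determines {JobTitle, OfficeNo, Salary} here but is not a superkey — split on OfficeNo -> JobTitle, Salary, giving {JobTitle, OfficeNo, Salary} and {Budget, HireDate, OfficeNo}.
{JobTitle, OfficeNo, Salary}: {Salary} determines {JobTitle, Salary} here but is not a superkey — split on Salary -> JobTitle, giving {JobTitle, Salary} and {OfficeNo, Salary}.
{JobTitle, Salary} is in BCNF.
{OfficeNo, Salary} is in BCNF.
{Budget, HireDate, OfficeNo} is in BCNF.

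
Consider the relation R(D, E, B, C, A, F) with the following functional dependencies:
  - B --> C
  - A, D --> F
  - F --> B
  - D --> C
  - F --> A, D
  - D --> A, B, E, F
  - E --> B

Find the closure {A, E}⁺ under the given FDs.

Start with {A, E}.
E --> B applies; add {B} → now {A, B, E}.
B --> C applies; add {C} → now {A, B, C, E}.
No further FD applies.

{A, B, C, E}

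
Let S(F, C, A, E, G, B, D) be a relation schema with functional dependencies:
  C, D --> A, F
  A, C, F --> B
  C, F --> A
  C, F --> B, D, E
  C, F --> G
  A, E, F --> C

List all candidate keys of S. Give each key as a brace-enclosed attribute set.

{C, D}⁺ = {A, B, C, D, E, F, G} — all of the relation — so {C, D} is a candidate key.
{C, F}⁺ = {A, B, C, D, E, F, G} — all of the relation — so {C, F} is a candidate key.
{A, E, F}⁺ = {A, B, C, D, E, F, G} — all of the relation — so {A, E, F} is a candidate key.
No proper subset of any of these is a key, and no other minimal superkey exists.

{A, E, F}, {C, D}, {C, F}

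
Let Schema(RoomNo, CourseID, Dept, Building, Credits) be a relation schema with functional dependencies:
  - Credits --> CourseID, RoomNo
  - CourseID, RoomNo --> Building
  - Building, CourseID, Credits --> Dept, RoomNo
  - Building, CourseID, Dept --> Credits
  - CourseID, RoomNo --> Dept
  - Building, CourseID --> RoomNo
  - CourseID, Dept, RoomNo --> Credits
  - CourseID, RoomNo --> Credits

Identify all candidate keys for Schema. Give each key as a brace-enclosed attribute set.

{Credits}⁺ = {Building, CourseID, Credits, Dept, RoomNo} — all of the relation — so {Credits} is a candidate key.
{Building, CourseID}⁺ = {Building, CourseID, Credits, Dept, RoomNo} — all of the relation — so {Building, CourseID} is a candidate key.
{CourseID, RoomNo}⁺ = {Building, CourseID, Credits, Dept, RoomNo} — all of the relation — so {CourseID, RoomNo} is a candidate key.
These are minimal and exhaustive — every other superkey contains one of them.

{Building, CourseID}, {CourseID, RoomNo}, {Credits}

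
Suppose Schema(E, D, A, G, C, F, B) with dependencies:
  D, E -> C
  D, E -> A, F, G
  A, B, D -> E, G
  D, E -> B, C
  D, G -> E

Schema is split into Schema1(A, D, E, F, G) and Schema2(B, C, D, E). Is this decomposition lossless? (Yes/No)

The shared attributes are {D, E} and {D, E}⁺ = {A, B, C, D, E, F, G}.
Schema1 is contained in that closure, so Schema1 ∩ Schema2 -> Schema1 holds and the join is lossless.

Yes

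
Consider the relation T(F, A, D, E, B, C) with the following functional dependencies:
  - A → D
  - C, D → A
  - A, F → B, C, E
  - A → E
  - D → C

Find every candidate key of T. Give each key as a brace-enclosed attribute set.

{A, F}, {D, F}

No FD produces {F}, so it must be in every candidate key.
Closure of {A, F} is {A, B, C, D, E, F}, the whole schema; {A, F} is a candidate key.
Closure of {D, F} is {A, B, C, D, E, F}, the whole schema; {D, F} is a candidate key.
No proper subset of any of these is a key, and no other minimal superkey exists.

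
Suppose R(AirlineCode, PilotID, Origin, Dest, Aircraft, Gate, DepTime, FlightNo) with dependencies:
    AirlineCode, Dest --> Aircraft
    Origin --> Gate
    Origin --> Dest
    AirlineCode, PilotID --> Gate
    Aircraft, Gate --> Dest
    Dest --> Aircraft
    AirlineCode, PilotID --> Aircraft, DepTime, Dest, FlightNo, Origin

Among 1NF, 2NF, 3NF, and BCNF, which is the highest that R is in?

2NF

Candidate key: {AirlineCode, PilotID}. Prime attributes: {AirlineCode, PilotID}.
For AirlineCode, Dest --> Aircraft we have {AirlineCode, Dest}⁺ = {Aircraft, AirlineCode, Dest}; {AirlineCode, Dest} is not a superkey, so BCNF fails.
AirlineCode, Dest --> Aircraft has non-prime {Aircraft} on the right and a non-superkey on the left, so 3NF fails.
Checking every proper subset of each key, none determines a non-prime attribute — 2NF is satisfied.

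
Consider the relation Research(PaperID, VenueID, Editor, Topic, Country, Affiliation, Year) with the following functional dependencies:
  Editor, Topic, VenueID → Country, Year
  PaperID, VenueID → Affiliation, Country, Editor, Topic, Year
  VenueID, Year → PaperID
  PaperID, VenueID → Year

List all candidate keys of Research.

{Editor, Topic, VenueID}, {PaperID, VenueID}, {VenueID, Year}

No FD produces {VenueID}, so it must be in every candidate key.
Closure of {PaperID, VenueID} is {Affiliation, Country, Editor, PaperID, Topic, VenueID, Year}, the whole schema; {PaperID, VenueID} is a candidate key.
Closure of {VenueID, Year} is {Affiliation, Country, Editor, PaperID, Topic, VenueID, Year}, the whole schema; {VenueID, Year} is a candidate key.
Closure of {Editor, Topic, VenueID} is {Affiliation, Country, Editor, PaperID, Topic, VenueID, Year}, the whole schema; {Editor, Topic, VenueID} is a candidate key.
Any other superkey properly contains one of these, so there are no further candidate keys.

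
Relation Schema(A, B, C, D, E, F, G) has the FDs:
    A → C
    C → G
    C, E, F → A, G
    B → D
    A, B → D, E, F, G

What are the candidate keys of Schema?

Attributes never on any right-hand side: {B} — every candidate key must contain it.
{A, B} is a candidate key since {A, B}⁺ = {A, B, C, D, E, F, G} covers every attribute.
{B, C, E, F} is a candidate key since {B, C, E, F}⁺ = {A, B, C, D, E, F, G} covers every attribute.
Any other superkey properly contains one of these, so there are no further candidate keys.

{A, B}, {B, C, E, F}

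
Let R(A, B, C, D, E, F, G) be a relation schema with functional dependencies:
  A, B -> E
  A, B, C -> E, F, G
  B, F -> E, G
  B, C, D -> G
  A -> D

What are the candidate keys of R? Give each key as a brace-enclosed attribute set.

{A, B, C}

{A, B, C} never appear on the right of any FD, so every key must include all of them.
Closure of {A, B, C} is {A, B, C, D, E, F, G}, the whole schema; {A, B, C} is a candidate key.
Every other attribute set either contains this one or has a smaller closure.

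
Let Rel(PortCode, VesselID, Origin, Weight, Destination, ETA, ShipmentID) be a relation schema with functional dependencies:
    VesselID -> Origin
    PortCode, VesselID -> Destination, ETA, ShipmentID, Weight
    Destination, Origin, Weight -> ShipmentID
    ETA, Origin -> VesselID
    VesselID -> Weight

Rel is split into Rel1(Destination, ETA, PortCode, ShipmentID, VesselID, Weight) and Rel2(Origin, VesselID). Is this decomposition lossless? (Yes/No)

Common attributes: {VesselID}; their closure is {Origin, VesselID, Weight}.
This includes all of Rel2, so the common attributes are a superkey of Rel2 — the join is lossless.

Yes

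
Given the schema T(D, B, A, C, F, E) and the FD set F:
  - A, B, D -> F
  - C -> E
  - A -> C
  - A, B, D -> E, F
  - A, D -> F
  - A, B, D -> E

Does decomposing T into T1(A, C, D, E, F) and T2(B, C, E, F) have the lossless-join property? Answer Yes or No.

No

The shared attributes are {C, E, F} and {C, E, F}⁺ = {C, E, F}.
T1 ⊄ {C, E, F} and T2 ⊄ {C, E, F}, so the split is lossy.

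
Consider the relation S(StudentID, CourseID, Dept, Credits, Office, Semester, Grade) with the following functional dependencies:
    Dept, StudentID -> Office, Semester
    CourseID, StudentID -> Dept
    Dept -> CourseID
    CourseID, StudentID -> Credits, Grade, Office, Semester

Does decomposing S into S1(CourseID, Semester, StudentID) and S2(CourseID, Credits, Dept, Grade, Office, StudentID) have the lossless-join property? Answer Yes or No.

S1 ∩ S2 = {CourseID, StudentID}; its closure under F is {CourseID, Credits, Dept, Grade, Office, Semester, StudentID}.
Since S1 ⊆ {CourseID, Credits, Dept, Grade, Office, Semester, StudentID}, the intersection is a superkey of S1; the decomposition is lossless.

Yes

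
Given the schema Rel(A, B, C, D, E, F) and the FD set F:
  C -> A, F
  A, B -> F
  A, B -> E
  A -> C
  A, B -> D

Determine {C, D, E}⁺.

Start with {C, D, E}.
C -> A, F applies; add {A, F} → now {A, C, D, E, F}.
No further FD applies.

{A, C, D, E, F}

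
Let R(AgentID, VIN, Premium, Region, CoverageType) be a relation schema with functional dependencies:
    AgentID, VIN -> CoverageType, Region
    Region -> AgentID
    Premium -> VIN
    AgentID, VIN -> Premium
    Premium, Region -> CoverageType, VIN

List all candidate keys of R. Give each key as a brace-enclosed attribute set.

{AgentID, Premium}⁺ = {AgentID, CoverageType, Premium, Region, VIN} — all of the relation — so {AgentID, Premium} is a candidate key.
{AgentID, VIN}⁺ = {AgentID, CoverageType, Premium, Region, VIN} — all of the relation — so {AgentID, VIN} is a candidate key.
{Premium, Region}⁺ = {AgentID, CoverageType, Premium, Region, VIN} — all of the relation — so {Premium, Region} is a candidate key.
{Region, VIN}⁺ = {AgentID, CoverageType, Premium, Region, VIN} — all of the relation — so {Region, VIN} is a candidate key.
Any other superkey properly contains one of these, so there are no further candidate keys.

{AgentID, Premium}, {AgentID, VIN}, {Premium, Region}, {Region, VIN}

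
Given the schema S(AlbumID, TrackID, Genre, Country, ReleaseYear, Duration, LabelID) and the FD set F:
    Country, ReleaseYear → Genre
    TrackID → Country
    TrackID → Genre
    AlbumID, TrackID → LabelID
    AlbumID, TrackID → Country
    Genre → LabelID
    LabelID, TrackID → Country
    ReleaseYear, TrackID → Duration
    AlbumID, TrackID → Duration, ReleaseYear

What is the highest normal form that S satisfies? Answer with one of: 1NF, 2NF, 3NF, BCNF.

1NF

Candidate key: {AlbumID, TrackID}. Prime attributes: {AlbumID, TrackID}.
For Country, ReleaseYear → Genre we have {Country, ReleaseYear}⁺ = {Country, Genre, LabelID, ReleaseYear}; {Country, ReleaseYear} is not a superkey, so BCNF fails.
Country, ReleaseYear → Genre has non-prime {Genre} on the right and a non-superkey on the left, so 3NF fails.
{TrackID} is a proper subset of the key {AlbumID, TrackID}, and {TrackID}⁺ contains the non-prime attributes {Country, Genre, LabelID} — a partial dependency, so 2NF is violated.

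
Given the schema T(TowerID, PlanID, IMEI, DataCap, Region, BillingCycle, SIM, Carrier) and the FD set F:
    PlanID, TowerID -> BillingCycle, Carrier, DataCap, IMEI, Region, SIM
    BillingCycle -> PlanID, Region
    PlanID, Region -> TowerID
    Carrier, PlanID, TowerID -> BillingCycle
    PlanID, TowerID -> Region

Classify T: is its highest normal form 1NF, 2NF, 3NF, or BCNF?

Candidate keys: {BillingCycle}, {PlanID, Region}, {PlanID, TowerID}. Prime attributes: {BillingCycle, PlanID, Region, TowerID}.
Every FD has a superkey on the left, so the relation is in BCNF.

BCNF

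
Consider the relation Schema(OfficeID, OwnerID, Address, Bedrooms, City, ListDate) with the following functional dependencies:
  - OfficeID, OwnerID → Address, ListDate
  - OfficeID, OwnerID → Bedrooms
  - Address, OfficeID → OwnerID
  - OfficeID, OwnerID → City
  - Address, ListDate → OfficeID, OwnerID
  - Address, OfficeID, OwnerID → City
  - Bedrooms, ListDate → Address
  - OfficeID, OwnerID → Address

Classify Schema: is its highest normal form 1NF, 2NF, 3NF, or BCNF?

BCNF

Candidate keys: {Address, ListDate}, {Address, OfficeID}, {Bedrooms, ListDate}, {OfficeID, OwnerID}. Prime attributes: {Address, Bedrooms, ListDate, OfficeID, OwnerID}.
Every FD has a superkey on the left, so the relation is in BCNF.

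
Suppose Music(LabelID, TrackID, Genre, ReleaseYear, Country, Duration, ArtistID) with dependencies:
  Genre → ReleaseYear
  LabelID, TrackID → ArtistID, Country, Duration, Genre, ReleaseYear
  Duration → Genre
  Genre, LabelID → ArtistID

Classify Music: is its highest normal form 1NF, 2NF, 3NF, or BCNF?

Candidate key: {LabelID, TrackID}. Prime attributes: {LabelID, TrackID}.
For Genre → ReleaseYear we have {Genre}⁺ = {Genre, ReleaseYear}; {Genre} is not a superkey, so BCNF fails.
Genre → ReleaseYear determines the non-prime attribute {ReleaseYear} from a non-superkey — 3NF is violated.
No non-prime attribute depends on a proper subset of any candidate key, so 2NF holds.

2NF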